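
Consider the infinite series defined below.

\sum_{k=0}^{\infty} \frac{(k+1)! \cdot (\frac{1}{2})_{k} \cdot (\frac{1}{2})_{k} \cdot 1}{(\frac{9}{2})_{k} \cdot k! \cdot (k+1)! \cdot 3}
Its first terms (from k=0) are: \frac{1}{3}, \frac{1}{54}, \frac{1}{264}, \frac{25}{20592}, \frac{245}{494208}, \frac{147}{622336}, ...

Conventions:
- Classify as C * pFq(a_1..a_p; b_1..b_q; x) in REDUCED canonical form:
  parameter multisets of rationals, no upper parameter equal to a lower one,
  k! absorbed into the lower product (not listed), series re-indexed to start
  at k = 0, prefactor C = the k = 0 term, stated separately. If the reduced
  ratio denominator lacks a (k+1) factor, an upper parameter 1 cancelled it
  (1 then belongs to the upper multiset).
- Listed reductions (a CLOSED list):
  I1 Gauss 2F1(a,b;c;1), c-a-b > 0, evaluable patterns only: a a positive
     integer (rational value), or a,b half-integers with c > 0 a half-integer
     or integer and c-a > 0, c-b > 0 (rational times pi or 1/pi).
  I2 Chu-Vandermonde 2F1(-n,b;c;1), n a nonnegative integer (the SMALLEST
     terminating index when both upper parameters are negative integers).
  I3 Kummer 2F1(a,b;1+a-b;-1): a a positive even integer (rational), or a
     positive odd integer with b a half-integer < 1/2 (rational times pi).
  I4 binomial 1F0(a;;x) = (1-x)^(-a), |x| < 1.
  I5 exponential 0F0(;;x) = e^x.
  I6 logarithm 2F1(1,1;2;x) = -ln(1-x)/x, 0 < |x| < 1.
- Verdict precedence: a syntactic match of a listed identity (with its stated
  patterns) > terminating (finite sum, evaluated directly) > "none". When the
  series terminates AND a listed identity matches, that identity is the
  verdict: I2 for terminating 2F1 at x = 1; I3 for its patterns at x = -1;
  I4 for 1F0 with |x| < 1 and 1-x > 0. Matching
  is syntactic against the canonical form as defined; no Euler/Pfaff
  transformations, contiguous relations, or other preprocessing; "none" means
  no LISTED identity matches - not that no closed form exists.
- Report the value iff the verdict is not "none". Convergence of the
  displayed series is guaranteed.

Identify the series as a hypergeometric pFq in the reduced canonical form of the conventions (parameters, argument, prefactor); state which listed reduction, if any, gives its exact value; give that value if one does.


Reduced: x = 1, 2F1, upper = {\frac{1}{2}, \frac{1}{2}}, lower = {\frac{9}{2}}, C = \frac{1}{3}. Verdict: Gauss (I1, half-integer pattern) matches (x = 1; upper {\frac{1}{2}, \frac{1}{2}} half-integers, c = \frac{9}{2} in the evaluable pattern). Hence: \frac{175}{1536} \cdot \pi.

First insight: x = 1 and the denominator's factorial ratio (C = 1/3) is a lower Pochhammer.
Term ratio: r(k) = 1 * (k+\frac{1}{2}) (k+\frac{1}{2}) / [(k+\frac{9}{2}) (k+1)] - rational in k, leading ratio 1; with t_0 = \frac{1}{3}, classification follows.


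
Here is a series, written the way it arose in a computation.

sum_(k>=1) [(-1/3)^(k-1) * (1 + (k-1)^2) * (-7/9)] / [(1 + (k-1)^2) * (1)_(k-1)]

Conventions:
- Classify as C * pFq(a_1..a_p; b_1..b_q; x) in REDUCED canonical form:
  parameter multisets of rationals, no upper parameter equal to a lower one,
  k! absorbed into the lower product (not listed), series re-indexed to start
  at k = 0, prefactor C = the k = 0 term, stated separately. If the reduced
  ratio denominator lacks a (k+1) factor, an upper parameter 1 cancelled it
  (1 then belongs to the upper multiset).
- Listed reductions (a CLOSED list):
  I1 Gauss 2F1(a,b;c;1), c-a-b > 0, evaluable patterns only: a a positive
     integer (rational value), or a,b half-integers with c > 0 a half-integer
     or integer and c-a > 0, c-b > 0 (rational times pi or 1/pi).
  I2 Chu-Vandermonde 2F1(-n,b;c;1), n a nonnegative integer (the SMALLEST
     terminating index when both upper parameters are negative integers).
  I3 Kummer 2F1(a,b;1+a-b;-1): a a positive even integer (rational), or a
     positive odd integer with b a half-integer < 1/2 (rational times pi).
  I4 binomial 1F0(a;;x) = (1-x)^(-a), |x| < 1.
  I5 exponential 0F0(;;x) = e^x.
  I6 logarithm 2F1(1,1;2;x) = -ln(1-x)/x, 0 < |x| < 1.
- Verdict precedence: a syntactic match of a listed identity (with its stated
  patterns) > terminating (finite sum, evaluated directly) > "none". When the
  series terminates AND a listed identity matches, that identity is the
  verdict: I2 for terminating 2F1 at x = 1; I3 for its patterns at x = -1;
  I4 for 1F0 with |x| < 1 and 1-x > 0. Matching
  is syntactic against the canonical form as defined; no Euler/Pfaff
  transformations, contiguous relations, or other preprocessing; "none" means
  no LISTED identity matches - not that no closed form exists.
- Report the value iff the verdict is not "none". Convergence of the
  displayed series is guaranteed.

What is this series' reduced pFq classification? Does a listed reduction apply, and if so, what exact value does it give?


Prefactor -7/9, argument -1/3: 0F0 with upper {-} over lower {-}. Verdict: the exponential series (I5) matches (the 0F0 exponential series at x = -1/3). Sum: (-7/9) * e^(-1/3).

Key step: with t_0 = -7/9, striking the common factor k^2 + 1 reduces the term (prefactor -7/9).
Adjacent-term ratio: r(k) = (-1/3) * 1 / [(k+1)] - rational; roots negated = parameters, x = (-1/3), C = -7/9.


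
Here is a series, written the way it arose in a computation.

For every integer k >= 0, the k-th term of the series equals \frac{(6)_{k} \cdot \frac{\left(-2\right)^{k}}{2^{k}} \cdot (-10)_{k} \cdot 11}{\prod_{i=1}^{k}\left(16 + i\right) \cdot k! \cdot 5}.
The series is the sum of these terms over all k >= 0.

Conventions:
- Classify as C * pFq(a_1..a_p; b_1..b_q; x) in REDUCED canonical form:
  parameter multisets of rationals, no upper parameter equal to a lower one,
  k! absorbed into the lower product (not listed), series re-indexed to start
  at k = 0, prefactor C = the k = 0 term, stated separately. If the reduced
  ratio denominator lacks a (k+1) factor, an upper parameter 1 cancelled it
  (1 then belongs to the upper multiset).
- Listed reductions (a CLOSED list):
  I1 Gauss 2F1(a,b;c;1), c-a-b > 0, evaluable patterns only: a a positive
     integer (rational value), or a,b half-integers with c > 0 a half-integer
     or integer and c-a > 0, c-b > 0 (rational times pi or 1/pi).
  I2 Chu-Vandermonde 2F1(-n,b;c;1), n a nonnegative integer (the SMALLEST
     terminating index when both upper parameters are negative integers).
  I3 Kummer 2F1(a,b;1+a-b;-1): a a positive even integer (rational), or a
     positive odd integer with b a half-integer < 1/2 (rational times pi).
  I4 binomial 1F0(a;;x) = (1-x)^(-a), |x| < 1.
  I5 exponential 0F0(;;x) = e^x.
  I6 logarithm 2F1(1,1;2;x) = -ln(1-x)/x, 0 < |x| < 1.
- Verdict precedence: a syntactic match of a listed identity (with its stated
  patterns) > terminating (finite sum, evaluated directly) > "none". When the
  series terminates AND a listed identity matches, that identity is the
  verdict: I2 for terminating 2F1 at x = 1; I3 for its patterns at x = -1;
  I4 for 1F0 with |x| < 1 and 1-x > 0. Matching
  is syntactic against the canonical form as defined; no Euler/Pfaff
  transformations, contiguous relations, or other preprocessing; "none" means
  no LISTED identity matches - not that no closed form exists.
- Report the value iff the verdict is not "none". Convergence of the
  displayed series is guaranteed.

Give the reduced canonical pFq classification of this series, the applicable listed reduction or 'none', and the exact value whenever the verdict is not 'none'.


First insight: from the first term \frac{11}{5}: the lower running product (C = 11/5, x = -1) is a rising factorial.
Adjacent-term ratio: r(k) = -1 * (k-10) (k+6) / [(k+17) (k+1)] - rational in k. x = -1; t_0 = \frac{11}{5}; negate the roots.

At argument -1: a 2F1 with upper {-10, 6}, lower {17}, scaled by C = \frac{11}{5}. Verdict: the Kummer evaluation I3 applies (x = -1; c = 17 equals 1+a-b for upper {-10, 6}: listed pattern). Exact value: \frac{308}{5}.


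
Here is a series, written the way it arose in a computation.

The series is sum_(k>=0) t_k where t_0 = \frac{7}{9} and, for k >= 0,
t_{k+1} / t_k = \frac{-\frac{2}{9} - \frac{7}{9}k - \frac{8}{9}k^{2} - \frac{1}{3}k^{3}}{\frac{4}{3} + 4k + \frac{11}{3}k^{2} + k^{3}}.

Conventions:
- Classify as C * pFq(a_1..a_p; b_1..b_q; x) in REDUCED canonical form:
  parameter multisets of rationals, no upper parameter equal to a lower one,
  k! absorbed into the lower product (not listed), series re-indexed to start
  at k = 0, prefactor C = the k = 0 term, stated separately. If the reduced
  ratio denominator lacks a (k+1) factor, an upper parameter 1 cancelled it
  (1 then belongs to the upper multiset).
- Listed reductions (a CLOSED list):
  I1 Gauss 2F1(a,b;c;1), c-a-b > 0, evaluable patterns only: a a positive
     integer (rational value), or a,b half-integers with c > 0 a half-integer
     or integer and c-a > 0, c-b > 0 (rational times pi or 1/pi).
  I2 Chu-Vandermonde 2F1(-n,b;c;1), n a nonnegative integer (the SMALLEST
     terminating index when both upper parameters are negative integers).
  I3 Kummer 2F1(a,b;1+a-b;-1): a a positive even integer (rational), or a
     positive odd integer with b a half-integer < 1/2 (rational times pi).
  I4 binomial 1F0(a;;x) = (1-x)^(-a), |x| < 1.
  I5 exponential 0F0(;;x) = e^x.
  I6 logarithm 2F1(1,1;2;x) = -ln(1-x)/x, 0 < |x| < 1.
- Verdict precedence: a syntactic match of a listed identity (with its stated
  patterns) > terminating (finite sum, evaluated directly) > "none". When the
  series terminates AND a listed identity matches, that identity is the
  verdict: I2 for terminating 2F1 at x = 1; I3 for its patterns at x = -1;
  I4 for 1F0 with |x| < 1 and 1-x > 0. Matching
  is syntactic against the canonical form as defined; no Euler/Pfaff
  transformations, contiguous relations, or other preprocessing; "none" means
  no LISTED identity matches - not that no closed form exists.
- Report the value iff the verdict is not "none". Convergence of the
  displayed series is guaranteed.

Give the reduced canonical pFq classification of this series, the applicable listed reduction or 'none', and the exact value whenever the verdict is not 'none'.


The series (x = -\frac{1}{3}) is 2F1: upper {1, 1}, lower {2}, prefactor \frac{7}{9}. Verdict: the logarithmic series (I6) matches (the logarithm: parameters (1,1;2), x = -\frac{1}{3}). Its exact value is \frac{7}{3} \cdot \ln\left(\frac{4}{3}\right).

Structural cue: x = -\frac{1}{3} and the expanded ratio factors over Q; C = 7/9, x = -1/3, roots give parameters.
Adjacent-term ratio: r(k) = -\frac{1}{3} * (k+1) (k+1) / [(k+2) (k+1)] - rational in k. x = -\frac{1}{3}; t_0 = \frac{7}{9}; negate the roots.


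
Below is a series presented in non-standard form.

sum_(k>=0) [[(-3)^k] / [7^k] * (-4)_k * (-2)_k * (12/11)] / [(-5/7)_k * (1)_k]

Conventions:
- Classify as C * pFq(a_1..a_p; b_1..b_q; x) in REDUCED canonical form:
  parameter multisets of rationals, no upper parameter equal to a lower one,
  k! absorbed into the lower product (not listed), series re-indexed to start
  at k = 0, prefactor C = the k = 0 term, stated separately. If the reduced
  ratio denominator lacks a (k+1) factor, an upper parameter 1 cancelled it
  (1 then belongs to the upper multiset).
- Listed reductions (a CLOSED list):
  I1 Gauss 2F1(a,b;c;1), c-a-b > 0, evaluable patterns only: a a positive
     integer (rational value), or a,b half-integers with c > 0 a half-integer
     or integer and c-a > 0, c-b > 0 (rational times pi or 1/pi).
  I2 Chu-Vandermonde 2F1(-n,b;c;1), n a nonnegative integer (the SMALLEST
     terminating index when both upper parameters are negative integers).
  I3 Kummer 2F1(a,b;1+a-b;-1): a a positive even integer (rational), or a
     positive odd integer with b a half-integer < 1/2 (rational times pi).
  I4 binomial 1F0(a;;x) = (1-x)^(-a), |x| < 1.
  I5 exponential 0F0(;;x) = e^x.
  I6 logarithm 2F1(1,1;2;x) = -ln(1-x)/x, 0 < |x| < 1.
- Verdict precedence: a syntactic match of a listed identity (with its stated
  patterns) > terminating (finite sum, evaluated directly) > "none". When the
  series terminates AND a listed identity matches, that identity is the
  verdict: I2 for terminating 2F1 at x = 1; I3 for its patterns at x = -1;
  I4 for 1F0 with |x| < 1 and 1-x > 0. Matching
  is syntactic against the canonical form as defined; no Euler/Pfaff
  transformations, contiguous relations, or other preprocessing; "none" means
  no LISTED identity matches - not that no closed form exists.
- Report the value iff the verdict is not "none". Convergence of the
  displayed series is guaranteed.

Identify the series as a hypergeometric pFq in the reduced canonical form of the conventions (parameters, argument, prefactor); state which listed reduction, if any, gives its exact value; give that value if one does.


Key step: from the first term 12/11: the two geometric factors (C = 12/11) combine into one argument.
Ratio: r(k) = (-3/7) * (k-4) (k-2) / [(k-5/7) (k+1)] - rational in k. x = (-3/7); t_0 = 12/11; negate the roots.

With C = 12/11: the canonical form is 2F1(-4, -2; -5/7; -3/7). Verdict: terminating - upper -2 stops the sum at k = 2; the 3 terms are added exactly. Its exact value is -60/11.


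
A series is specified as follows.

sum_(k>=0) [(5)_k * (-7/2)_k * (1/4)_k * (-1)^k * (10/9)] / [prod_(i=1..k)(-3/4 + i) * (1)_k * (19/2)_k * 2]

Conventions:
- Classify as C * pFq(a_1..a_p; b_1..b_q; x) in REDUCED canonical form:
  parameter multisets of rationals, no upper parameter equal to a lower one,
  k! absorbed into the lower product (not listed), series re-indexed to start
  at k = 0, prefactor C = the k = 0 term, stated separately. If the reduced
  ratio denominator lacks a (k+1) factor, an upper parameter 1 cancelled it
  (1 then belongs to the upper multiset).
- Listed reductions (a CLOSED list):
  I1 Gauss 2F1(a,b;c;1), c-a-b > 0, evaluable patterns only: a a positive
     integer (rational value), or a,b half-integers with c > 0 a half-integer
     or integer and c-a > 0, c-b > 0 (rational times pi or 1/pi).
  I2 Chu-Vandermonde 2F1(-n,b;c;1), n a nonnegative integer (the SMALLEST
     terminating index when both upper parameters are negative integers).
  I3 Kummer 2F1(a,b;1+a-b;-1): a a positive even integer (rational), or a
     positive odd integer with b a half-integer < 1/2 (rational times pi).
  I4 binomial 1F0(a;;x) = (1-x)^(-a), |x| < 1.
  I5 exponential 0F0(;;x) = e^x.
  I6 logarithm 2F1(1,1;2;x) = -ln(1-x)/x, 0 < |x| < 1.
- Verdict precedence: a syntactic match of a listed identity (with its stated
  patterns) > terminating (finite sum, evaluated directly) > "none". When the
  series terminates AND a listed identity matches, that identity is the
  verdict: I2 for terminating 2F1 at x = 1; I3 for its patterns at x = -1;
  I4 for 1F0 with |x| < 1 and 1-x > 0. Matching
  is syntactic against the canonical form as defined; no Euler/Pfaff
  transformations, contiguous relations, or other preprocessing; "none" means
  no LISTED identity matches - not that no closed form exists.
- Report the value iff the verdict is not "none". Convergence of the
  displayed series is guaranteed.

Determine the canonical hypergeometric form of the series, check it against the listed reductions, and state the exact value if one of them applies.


Structural cue: x = (-1) and the lower running product (prefactor 5/9) is a rising factorial.
Ratio: r(k) = (-1) * (k-7/2) (k+5) / [(k+19/2) (k+1)] - rational; roots negated = parameters, x = (-1), C = 5/9.

x = -1 here; the reduced form reads 2F1, upper {-7/2, 5}, lower {19/2}, C = 5/9. Verdict: Kummer's theorem (I3) applies (x = -1; c = 19/2 equals 1+a-b for upper {-7/2, 5}: listed pattern). Its exact value is (425425/524288) * pi.


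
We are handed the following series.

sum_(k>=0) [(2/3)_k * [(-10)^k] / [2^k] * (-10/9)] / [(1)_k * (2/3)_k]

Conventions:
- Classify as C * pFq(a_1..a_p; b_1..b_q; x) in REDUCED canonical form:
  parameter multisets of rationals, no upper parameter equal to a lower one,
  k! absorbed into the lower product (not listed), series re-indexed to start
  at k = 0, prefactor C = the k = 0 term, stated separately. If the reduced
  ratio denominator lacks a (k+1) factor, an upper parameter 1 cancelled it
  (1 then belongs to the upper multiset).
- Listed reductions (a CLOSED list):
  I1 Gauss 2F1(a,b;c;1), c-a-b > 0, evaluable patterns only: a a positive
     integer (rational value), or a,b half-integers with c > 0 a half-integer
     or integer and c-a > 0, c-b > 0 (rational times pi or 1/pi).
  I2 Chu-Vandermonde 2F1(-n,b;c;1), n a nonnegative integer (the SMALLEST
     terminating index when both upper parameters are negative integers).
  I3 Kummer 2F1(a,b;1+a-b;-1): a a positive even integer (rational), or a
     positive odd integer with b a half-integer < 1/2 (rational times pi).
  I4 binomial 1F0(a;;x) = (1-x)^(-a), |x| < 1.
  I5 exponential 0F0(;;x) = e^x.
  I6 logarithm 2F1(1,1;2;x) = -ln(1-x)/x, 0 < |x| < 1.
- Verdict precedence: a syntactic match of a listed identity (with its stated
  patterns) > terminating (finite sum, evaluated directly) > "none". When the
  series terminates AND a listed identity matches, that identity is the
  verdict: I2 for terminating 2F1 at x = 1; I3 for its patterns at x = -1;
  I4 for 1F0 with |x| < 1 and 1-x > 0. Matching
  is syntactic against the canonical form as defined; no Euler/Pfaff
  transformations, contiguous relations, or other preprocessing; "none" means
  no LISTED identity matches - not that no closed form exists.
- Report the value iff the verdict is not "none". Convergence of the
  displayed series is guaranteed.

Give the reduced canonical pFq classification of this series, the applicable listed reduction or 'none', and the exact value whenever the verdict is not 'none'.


With C = -10/9: the canonical form is 0F0(-; -; -5). Verdict: the I5 exponential reduction matches (the 0F0 exponential series at x = -5). Hence: (-10/9) * e^(-5).

The tell: t_0 being -10/9, the two k-th powers (prefactor -10/9) combine into one argument.
Consecutive-term ratio: r(k) = (-5) * 1 / [(k+1)] - poly over poly, x = (-5) from leading terms; C = -10/9 at k = 0.


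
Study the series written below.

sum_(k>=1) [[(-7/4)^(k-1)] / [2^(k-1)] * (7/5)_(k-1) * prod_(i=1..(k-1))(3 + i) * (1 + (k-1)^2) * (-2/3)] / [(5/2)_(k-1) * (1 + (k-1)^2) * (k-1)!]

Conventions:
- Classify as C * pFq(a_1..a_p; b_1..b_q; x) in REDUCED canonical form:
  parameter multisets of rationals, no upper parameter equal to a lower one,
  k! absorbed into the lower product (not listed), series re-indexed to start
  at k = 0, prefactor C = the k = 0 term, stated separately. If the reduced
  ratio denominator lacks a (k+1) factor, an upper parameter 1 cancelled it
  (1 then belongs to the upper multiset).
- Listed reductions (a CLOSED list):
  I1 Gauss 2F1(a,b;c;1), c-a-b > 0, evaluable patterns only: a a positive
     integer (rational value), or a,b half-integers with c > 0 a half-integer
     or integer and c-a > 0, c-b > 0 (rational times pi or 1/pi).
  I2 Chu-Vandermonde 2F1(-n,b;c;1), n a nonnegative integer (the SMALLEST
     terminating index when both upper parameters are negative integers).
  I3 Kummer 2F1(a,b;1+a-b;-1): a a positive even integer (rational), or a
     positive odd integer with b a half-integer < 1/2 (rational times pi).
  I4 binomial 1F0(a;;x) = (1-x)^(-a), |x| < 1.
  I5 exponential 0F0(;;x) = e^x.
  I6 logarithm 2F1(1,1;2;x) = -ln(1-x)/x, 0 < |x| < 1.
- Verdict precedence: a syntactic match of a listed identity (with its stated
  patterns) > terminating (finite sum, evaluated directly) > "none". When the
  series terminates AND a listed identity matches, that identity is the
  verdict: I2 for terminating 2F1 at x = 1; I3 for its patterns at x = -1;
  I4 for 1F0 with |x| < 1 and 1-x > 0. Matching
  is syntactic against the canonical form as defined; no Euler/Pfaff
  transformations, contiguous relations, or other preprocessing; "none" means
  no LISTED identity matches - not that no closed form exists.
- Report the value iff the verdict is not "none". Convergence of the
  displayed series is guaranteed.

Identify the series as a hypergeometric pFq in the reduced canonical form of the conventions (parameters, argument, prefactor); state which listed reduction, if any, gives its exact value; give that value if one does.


First insight: from the first term -2/3: the running product (prefactor -2/3) telescopes to a rising factorial.
Consecutive-term ratio: r(k) = (-7/8) * (k+7/5) (k+4) / [(k+5/2) (k+1)] - rational in k, leading ratio (-7/8); with t_0 = -2/3, classification follows.

Canonical form: C = -2/3 times 2F1 with upper {7/5, 4}, lower {5/2}, x = -7/8. Verdict: none. A 2F1 with upper {7/5, 4} fits none of I1-I6 at x = -7/8; the sum runs forever.


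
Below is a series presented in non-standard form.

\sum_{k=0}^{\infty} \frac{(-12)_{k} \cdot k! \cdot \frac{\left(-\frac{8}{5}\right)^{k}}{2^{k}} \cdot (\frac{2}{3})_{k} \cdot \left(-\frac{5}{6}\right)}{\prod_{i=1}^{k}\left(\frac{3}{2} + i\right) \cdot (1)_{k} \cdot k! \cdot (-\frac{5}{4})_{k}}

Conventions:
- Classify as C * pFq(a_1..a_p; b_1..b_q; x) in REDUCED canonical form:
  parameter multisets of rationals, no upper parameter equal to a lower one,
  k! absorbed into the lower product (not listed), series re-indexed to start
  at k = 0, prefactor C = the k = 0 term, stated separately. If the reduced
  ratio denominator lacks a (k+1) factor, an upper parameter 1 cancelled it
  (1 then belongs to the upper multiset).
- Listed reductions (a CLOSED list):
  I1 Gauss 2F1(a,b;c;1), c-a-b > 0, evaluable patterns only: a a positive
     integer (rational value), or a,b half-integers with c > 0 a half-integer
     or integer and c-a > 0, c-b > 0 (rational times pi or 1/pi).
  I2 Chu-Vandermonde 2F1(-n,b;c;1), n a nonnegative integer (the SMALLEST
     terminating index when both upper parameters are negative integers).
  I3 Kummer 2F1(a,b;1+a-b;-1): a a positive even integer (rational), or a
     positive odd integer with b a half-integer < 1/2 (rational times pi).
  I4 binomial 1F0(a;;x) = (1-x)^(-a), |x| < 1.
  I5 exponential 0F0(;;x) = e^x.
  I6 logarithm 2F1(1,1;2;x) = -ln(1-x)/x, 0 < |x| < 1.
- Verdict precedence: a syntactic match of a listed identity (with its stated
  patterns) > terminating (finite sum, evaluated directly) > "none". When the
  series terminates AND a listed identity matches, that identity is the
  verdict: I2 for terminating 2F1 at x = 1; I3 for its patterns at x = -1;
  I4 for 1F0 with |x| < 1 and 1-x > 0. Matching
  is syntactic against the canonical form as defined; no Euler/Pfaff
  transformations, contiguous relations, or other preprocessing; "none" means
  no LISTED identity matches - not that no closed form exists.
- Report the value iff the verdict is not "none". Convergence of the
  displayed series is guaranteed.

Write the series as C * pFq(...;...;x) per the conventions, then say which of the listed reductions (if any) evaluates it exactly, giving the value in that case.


x = -\frac{4}{5} here; the reduced form reads 2F2, upper {-12, \frac{2}{3}}, lower {-\frac{5}{4}, \frac{5}{2}}, C = -\frac{5}{6}. Verdict: terminating at k = 12: the factor (-12)_k kills every later term; summing the 13 survivors is exact. Exact value: -\frac{142190186452356458509307923792875643}{1958662338347755846042053222656250}.

The tell: x = -\frac{4}{5} and the parameter 1 appears in both the upper and lower lists and cancels.
Term ratio: r(k) = -\frac{4}{5} * (k-12) (k+\frac{2}{3}) / [(k-\frac{5}{4}) (k+\frac{5}{2}) (k+1)] - rational; roots negated = parameters, x = -\frac{4}{5}, C = -\frac{5}{6}.


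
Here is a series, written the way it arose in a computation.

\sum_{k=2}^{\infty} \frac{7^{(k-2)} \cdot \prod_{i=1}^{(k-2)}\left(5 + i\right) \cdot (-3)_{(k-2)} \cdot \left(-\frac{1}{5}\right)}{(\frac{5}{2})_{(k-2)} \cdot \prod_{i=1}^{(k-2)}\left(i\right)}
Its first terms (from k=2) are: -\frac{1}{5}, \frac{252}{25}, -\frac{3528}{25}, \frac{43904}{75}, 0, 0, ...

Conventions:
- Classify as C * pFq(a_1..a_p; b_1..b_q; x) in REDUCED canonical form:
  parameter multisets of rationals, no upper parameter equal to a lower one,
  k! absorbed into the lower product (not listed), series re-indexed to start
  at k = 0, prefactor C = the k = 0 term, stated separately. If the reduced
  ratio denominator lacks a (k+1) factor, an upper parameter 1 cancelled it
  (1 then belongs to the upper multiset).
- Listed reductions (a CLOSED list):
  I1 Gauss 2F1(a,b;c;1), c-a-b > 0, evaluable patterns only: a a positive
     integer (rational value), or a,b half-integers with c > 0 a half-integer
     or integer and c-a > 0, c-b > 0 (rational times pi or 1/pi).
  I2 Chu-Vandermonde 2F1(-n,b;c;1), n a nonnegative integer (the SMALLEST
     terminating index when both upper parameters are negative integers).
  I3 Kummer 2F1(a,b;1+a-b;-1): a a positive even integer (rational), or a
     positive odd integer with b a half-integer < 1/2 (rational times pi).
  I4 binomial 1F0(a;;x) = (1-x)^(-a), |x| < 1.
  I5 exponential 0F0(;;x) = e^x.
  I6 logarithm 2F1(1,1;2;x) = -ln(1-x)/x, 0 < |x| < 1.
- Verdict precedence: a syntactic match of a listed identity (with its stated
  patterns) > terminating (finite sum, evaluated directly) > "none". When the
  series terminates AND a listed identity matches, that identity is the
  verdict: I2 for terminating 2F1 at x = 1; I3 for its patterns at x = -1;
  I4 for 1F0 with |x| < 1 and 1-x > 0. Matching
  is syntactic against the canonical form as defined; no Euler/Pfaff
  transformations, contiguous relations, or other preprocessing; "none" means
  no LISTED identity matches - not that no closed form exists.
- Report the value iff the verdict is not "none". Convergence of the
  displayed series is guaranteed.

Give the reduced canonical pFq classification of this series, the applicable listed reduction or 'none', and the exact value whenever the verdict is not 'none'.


Classification (C = -\frac{1}{5}): 2F1 with upper {-3, 6}, lower {\frac{5}{2}}, argument x = 7. Verdict: terminating - no listed pattern fits, but -3 in the upper list cuts the series at k = 3; direct evaluation. Sum: \frac{34061}{75}.

Key observation: from the first term -\frac{1}{5}: the product of the first k integers (C = -1/5, x = 7) is k!.
Term ratio: r(k) = 7 * (k-3) (k+6) / [(k+\frac{5}{2}) (k+1)] ; factor over Q: parameters, x = 7, and C = -\frac{1}{5}.


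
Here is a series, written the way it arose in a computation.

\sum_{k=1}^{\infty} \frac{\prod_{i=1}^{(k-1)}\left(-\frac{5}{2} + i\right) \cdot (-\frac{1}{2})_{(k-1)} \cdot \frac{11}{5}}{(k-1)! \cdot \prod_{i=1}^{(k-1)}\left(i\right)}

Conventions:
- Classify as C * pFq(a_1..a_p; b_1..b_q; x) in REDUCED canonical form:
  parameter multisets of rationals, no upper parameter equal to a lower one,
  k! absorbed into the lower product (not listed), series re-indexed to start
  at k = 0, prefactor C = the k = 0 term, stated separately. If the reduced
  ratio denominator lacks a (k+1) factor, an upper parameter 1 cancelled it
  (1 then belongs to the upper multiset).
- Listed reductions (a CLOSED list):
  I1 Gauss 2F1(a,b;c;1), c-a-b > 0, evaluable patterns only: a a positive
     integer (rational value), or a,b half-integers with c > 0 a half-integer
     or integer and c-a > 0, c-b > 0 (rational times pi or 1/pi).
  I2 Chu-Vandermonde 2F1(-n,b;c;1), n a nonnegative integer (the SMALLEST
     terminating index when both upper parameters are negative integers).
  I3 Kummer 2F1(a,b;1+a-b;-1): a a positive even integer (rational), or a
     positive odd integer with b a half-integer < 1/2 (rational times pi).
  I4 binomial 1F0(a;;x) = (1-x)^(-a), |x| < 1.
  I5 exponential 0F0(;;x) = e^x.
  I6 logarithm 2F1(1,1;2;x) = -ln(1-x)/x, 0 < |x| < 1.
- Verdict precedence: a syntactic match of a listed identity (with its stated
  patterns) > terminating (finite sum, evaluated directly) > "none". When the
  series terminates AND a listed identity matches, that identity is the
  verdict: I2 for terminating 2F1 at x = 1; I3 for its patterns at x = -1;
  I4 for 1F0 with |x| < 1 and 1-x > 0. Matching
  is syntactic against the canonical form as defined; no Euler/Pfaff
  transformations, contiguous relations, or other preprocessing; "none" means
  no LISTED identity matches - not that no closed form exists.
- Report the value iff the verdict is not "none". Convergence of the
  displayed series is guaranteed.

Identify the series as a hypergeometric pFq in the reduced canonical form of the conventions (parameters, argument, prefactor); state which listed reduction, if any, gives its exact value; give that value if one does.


Structural cue: t_0 being \frac{11}{5}, the denominator's factorial ratio (C = 11/5, x = 1) is a lower Pochhammer.
Ratio: r(k) = 1 * (k-\frac{3}{2}) (k-\frac{1}{2}) / [(k+1) (k+1)] - poly over poly, x = 1 from leading terms; C = \frac{11}{5} at k = 0.

Canonical form: C = \frac{11}{5} times 2F1 with upper {-\frac{3}{2}, -\frac{1}{2}}, lower {1}, x = 1. Verdict at x = 1: the half-integer Gauss pattern (I1) matches (x = 1; upper {-\frac{3}{2}, -\frac{1}{2}} half-integers, c = 1 in the evaluable pattern). Sum: \frac{176}{15} / \pi.


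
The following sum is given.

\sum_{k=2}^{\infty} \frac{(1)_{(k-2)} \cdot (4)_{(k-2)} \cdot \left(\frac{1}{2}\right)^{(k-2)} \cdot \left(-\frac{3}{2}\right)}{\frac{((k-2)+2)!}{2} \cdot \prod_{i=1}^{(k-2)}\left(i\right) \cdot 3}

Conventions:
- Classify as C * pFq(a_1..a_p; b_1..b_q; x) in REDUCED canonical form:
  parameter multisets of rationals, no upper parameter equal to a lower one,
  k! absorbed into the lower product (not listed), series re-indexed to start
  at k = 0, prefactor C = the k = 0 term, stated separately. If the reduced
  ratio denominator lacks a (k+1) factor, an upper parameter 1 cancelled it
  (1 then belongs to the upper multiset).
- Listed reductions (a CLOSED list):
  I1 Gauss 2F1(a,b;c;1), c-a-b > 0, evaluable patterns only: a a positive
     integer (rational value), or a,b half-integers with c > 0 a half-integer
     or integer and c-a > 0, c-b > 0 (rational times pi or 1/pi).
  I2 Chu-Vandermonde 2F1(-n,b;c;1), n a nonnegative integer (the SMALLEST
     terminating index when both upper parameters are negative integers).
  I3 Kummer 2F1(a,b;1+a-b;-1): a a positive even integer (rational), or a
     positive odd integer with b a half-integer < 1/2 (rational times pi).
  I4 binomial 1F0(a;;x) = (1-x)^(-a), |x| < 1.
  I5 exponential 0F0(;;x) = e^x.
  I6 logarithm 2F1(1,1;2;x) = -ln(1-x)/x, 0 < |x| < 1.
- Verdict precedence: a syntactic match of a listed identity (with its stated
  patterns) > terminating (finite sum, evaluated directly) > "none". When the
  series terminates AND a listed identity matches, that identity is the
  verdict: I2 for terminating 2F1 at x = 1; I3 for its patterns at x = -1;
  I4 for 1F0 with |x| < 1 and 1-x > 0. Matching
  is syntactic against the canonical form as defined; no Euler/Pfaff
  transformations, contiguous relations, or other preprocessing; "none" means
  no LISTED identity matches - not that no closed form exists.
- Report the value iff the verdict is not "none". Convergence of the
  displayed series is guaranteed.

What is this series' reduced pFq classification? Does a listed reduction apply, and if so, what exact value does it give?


With C = -\frac{1}{2}: the canonical form is 2F1(1, 4; 3; \frac{1}{2}). Verdict: none here - no I1-I6 shape fits x = \frac{1}{2} with lower {3}.

Key step: t_0 being -\frac{1}{2}, the constant factors (C = -1/2) combine into one prefactor.
Term ratio: r(k) = \frac{1}{2} * (k+1) (k+4) / [(k+3) (k+1)] - rational in k, leading ratio \frac{1}{2}; with t_0 = -\frac{1}{2}, classification follows.


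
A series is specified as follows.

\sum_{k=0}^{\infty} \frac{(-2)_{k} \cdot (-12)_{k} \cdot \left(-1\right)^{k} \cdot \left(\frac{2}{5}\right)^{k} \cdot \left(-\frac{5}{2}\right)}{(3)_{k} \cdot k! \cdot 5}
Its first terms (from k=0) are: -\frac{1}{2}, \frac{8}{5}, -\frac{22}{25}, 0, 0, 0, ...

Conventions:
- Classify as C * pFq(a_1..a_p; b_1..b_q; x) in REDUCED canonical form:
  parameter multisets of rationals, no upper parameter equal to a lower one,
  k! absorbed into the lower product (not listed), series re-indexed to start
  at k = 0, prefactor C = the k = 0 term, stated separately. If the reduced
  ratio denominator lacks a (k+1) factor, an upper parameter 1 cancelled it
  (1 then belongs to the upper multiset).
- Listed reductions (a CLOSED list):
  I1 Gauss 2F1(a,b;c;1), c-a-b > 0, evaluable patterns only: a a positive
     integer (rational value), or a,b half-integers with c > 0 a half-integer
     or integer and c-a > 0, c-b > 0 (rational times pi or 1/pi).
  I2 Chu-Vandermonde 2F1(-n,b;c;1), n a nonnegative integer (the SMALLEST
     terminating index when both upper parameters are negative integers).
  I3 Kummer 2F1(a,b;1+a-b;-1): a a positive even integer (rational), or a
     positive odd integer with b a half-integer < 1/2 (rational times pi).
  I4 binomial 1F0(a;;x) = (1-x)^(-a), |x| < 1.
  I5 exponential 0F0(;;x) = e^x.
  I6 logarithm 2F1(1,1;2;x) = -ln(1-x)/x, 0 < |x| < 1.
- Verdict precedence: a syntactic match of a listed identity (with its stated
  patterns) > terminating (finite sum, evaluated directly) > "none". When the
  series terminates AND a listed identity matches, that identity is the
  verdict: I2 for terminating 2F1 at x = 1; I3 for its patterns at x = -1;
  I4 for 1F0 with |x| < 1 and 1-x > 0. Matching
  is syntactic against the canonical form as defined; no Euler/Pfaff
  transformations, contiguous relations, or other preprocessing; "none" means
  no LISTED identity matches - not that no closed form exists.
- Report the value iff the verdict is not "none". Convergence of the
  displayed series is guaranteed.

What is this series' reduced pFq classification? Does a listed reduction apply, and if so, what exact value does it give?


The series (x = -\frac{2}{5}) is 2F1: upper {-12, -2}, lower {3}, prefactor -\frac{1}{2}. Verdict: terminating at k = 2: the factor (-2)_k kills every later term; summing the 3 survivors is exact. Value: \frac{11}{50}.

Key step: x = -\frac{2}{5} and the constant factors (prefactor -1/2) combine into one prefactor.
Adjacent-term ratio: r(k) = -\frac{2}{5} * (k-12) (k-2) / [(k+3) (k+1)] - poly over poly, x = -\frac{2}{5} from leading terms; C = -\frac{1}{2} at k = 0.


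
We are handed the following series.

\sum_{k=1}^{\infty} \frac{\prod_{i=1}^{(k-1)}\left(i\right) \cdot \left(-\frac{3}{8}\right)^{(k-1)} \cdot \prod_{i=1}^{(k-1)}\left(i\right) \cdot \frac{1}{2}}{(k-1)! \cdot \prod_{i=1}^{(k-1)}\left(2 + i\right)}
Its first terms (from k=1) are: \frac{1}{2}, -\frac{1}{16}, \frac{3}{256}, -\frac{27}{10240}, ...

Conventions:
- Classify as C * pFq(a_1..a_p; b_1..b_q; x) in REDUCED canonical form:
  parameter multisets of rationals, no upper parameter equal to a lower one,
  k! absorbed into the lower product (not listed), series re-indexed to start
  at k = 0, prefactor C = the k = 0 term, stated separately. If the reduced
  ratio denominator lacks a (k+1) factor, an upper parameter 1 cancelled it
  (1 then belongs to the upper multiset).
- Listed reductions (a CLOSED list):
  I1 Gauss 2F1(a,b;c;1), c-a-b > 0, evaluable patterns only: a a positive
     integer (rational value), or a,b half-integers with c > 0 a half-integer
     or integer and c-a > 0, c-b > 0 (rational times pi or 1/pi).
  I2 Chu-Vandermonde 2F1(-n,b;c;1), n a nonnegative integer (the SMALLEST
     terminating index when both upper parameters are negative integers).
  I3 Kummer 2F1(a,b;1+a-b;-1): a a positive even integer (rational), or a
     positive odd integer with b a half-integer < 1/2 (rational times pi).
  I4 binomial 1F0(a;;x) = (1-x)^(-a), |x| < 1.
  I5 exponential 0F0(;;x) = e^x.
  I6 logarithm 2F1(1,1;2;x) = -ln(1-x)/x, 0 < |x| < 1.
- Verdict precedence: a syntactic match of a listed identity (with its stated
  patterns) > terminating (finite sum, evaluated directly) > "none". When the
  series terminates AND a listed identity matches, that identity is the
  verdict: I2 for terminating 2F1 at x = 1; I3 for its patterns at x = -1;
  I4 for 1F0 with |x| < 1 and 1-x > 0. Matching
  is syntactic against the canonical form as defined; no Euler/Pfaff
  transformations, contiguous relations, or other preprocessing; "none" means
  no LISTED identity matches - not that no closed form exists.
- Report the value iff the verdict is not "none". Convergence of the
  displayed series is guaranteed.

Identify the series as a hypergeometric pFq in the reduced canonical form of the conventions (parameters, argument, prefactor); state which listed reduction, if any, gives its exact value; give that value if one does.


x = -\frac{3}{8} here; the reduced form reads 2F1, upper {1, 1}, lower {3}, C = \frac{1}{2}. Verdict: none - at argument -\frac{3}{8} the multisets {1, 1} ; {3} match no listed identity.

The tell: with t_0 = \frac{1}{2}, the running product (prefactor 1/2) telescopes to a rising factorial.
Adjacent-term ratio: r(k) = -\frac{3}{8} * (k+1) (k+1) / [(k+3) (k+1)] - rational; roots negated = parameters, x = -\frac{3}{8}, C = \frac{1}{2}.


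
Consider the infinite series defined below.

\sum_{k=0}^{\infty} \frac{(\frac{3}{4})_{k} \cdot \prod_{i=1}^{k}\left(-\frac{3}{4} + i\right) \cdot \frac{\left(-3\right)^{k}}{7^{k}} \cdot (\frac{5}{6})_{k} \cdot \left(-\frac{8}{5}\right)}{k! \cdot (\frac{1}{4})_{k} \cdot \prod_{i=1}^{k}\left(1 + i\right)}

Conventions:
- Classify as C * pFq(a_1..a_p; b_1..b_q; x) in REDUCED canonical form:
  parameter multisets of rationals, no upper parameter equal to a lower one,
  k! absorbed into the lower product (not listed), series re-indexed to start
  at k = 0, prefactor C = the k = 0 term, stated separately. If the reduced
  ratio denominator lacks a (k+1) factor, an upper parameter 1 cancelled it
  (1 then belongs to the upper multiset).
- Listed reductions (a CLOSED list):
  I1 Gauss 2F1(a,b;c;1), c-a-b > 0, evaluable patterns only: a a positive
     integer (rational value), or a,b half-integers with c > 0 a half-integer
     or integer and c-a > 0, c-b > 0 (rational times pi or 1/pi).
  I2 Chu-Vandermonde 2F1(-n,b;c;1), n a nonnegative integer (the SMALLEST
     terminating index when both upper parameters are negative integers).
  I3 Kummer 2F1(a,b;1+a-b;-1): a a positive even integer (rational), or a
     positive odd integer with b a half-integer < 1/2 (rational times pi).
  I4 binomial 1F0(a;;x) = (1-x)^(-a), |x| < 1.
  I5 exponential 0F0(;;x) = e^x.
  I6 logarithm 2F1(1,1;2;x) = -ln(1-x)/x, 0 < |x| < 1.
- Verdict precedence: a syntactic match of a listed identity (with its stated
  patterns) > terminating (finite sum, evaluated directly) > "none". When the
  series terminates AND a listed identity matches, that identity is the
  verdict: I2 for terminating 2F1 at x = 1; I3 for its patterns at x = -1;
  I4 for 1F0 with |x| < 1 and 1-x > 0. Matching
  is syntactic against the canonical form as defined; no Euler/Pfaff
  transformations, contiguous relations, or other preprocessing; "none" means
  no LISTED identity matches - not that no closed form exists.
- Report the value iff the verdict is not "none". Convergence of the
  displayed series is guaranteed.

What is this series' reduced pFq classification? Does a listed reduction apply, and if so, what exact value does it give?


Reduced: x = -\frac{3}{7}, 2F1, upper = {\frac{3}{4}, \frac{5}{6}}, lower = {2}, C = -\frac{8}{5}. Verdict: none. No listed pattern accepts 2F1(\frac{3}{4}, \frac{5}{6}; 2; -\frac{3}{7}).

First insight: t_0 being -\frac{8}{5}, the lower running product (prefactor -8/5) is a rising factorial.
Step ratio: r(k) = -\frac{3}{7} * (k+\frac{3}{4}) (k+\frac{5}{6}) / [(k+2) (k+1)] - rational in k, leading ratio -\frac{3}{7}; with t_0 = -\frac{8}{5}, classification follows.


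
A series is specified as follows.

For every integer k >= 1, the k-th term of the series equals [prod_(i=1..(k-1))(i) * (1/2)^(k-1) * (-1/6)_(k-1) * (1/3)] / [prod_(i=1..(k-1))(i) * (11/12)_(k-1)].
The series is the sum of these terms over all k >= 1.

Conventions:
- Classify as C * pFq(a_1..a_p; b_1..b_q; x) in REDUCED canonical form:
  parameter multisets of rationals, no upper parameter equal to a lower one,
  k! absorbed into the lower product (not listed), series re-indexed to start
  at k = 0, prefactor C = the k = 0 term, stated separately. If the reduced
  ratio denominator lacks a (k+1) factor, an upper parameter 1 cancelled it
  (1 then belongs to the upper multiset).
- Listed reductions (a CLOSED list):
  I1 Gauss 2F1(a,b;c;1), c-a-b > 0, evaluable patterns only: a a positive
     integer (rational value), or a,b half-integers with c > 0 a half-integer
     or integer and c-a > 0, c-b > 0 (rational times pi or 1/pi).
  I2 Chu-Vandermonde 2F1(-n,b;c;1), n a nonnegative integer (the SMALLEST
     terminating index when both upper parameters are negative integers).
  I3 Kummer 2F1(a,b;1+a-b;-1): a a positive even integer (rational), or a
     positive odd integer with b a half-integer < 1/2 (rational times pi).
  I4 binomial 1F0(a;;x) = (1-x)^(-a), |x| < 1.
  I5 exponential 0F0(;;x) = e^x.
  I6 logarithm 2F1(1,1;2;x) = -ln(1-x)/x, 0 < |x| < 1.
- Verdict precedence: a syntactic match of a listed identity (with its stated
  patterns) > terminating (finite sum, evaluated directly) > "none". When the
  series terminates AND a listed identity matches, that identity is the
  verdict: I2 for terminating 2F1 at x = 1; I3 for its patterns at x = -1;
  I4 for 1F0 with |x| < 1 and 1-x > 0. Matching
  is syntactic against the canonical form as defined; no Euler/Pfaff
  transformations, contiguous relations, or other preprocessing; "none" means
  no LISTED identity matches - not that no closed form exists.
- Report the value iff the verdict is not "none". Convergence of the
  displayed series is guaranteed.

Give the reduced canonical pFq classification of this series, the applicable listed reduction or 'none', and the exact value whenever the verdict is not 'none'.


Canonical form: C = 1/3 times 2F1 with upper {-1/6, 1}, lower {11/12}, x = 1/2. Verdict: none (x = 1/2): each listed identity misses the multisets {-1/6, 1} ; {11/12}.

First insight: with t_0 = 1/3, the running product (C = 1/3) telescopes to a rising factorial.
Ratio: r(k) = (1/2) * (k-1/6) (k+1) / [(k+11/12) (k+1)] - rational in k, leading ratio (1/2); with t_0 = 1/3, classification follows.
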